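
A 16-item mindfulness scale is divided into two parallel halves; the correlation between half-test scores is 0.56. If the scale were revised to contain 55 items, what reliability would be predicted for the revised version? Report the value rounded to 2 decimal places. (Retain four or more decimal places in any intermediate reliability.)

0.90

First correct the split-half correlation to full-test reliability: r_full = 2 × 0.56 / (1 + 0.56) ≈ 0.7179
Then adjust to 55 items: n = 55/16 = 3.4375
r_new = n·r_full / (1 + (n − 1)·r_full) = 2.4678 / 2.7499 ≈ 0.8974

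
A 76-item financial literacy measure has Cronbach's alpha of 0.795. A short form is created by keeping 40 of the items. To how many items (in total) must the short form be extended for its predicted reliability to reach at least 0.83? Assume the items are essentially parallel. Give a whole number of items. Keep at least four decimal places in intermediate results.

First, r for the 40-item form: n = 40/76 = 0.5263, so r_40 = 0.5263·0.795/(1 + (0.5263 − 1)·0.795) = 0.6712
Then solve for n' with r_old = 0.6712, r_target = 0.83: n' = 0.83(1 − 0.6712)/[0.6712(1 − 0.83)] = 2.3917
Items = 2.3917 × 40 ≈ 95.67 → 96

96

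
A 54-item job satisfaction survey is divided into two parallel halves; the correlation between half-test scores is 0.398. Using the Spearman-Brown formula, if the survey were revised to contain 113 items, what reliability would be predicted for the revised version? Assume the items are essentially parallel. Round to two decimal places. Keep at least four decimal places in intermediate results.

0.73

First correct the split-half correlation to full-test reliability: r_full = 2 × 0.398 / (1 + 0.398) ≈ 0.5694
Length factor from 54 to 113 items: n = 113/54 = 2.0926
r_new = n·r_full / (1 + (n − 1)·r_full) = 1.1915 / 1.6221 ≈ 0.7345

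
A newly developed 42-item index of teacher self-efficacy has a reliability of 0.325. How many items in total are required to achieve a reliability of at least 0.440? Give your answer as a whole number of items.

69

n = 0.440(1 − 0.325) / [0.325(1 − 0.440)]
  = 0.297000 / 0.182000 = 1.6319
1.6319 × 42 = 68.54 → 69 items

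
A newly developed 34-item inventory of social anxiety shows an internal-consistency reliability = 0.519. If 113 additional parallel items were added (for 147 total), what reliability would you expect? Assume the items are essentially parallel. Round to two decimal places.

0.82

Length ratio n = 147/34 = 4.3235
By Spearman-Brown, r_new = n r / (1 + (n − 1) r).
r_new = 4.3235·0.519 / [1 + (4.3235 − 1)·0.519]
r_new = 2.2439 / 2.7249 ≈ 0.8235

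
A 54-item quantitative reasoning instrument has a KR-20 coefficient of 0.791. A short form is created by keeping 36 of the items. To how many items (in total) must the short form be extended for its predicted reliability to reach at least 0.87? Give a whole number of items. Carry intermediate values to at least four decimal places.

96

First, r for the 36-item form: n = 36/54 = 0.6667, so r_36 = 0.6667·0.791/(1 + (0.6667 − 1)·0.791) = 0.7162
Length factor from the short form to reach 0.87: n' = 0.87(1 − 0.7162) / [0.7162(1 − 0.87)] ≈ 2.6519
Total items = 2.6519 × 36 = 95.47, rounded up to 96.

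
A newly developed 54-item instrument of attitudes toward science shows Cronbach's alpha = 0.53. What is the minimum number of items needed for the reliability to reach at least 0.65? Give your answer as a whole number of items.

89

Rearranging the Spearman-Brown formula for n,
n = r*(1 − r) / [ r (1 − r*) ]
n = [0.65 × 0.47] / [0.53 × 0.35]
n = 0.3055 / 0.1855 ≈ 1.6469
So the test needs 1.6469 × 54 ≈ 88.93 items; rounding up, 89.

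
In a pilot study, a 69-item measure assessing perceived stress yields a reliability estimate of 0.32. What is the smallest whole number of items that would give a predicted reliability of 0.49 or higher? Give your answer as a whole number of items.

141

n = [0.49 × 0.68] / [0.32 × 0.51]
n = 0.3332 / 0.1632 ≈ 2.0417
Items needed = n × 69 = 2.0417 × 69 ≈ 140.88 → round up to 141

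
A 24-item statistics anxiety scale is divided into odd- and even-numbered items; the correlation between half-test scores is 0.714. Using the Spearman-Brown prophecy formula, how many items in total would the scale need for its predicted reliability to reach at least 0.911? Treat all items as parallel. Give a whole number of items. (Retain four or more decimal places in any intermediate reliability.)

Corrected full-test reliability: r_full = 2 × 0.714 / (1 + 0.714) ≈ 0.8331
Solve Spearman-Brown for n: n = 0.911(1 − 0.8331) / [0.8331(1 − 0.911)] = 2.0506
Required items = 2.0506 × 24 = 49.21, so 50 items.

50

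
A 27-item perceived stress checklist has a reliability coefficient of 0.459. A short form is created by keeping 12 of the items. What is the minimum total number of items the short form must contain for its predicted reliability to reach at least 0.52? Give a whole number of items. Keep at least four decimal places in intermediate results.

35

Short-form reliability: n = 12/27 = 0.4444; r_12 = n·r/(1+(n−1)r) ≈ 0.2738
Length factor from the short form to reach 0.52: n' = 0.52(1 − 0.2738) / [0.2738(1 − 0.52)] ≈ 2.8733
Items = 2.8733 × 12 ≈ 34.48 → 35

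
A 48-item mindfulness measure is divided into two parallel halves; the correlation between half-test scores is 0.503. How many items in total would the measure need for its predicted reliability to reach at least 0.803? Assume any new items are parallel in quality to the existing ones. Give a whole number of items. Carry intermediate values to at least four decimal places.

97

r_full = 2(0.503)/(1 + 0.503) = 0.6693
Solve Spearman-Brown for n: n = 0.803(1 − 0.6693) / [0.6693(1 − 0.803)] = 2.0140
Items = 2.0140 × 48 ≈ 96.67 → 97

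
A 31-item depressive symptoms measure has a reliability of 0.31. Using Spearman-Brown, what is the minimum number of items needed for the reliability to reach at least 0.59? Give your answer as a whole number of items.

Spearman-Brown solved for the length factor n:
n = r_target (1 − r_old) / [ r_old (1 − r_target) ]
n = [0.59 × 0.69] / [0.31 × 0.41]
n = 0.4071 / 0.1271 ≈ 3.2030
So the test needs 3.2030 × 31 ≈ 99.29 items; rounding up, 100.

100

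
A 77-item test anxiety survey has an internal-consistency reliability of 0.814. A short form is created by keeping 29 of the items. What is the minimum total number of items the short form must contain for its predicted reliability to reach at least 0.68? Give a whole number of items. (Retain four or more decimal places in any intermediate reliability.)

First, r for the 29-item form: n = 29/77 = 0.3766, so r_29 = 0.3766·0.814/(1 + (0.3766 − 1)·0.814) = 0.6224
Length factor from the short form to reach 0.68: n' = 0.68(1 − 0.6224) / [0.6224(1 − 0.68)] ≈ 1.2892
Total items = 1.2892 × 29 = 37.39, rounded up to 38.

38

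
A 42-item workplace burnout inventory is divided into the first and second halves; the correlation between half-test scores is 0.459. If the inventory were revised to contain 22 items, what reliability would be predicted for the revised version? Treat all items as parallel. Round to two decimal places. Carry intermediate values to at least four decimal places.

0.47

Spearman-Brown correction (n = 2): r_full = 2·0.459/(1 + 0.459) = 0.6292
Then adjust to 22 items: n = 22/42 = 0.5238
r_new = n·r_full / (1 + (n − 1)·r_full) = 0.3296 / 0.7004 ≈ 0.4706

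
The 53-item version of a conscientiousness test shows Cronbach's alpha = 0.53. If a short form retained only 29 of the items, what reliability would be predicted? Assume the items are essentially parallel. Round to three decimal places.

0.382

Length ratio n = 29/53 = 0.5472
r_new = (0.5472 × 0.53) / (1 + (0.5472 − 1) × 0.53)
r_new = 0.2900 / 0.7600 ≈ 0.3816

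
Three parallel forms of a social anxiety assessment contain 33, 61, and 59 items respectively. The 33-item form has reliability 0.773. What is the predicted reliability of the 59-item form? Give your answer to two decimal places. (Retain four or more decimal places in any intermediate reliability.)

0.86

Only the ratio of lengths matters: n = 59/33 = 1.7879
r_{59} = n·r / (1 + (n − 1)·r) = 1.3820 / 1.6090 ≈ 0.8589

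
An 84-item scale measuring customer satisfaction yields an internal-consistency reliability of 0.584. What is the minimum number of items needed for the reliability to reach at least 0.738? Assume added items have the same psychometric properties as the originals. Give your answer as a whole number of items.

Spearman-Brown solved for the length factor n:
n = r*(1 − r) / [ r (1 − r*) ]
n = [0.738 × 0.416] / [0.584 × 0.262]
n = 0.307008 / 0.153008 ≈ 2.0065
So the test needs 2.0065 × 84 ≈ 168.55 items; rounding up, 169.

169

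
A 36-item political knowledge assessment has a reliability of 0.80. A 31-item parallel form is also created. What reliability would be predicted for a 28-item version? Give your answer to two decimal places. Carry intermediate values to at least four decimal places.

Only the ratio of lengths matters: n = 28/36 = 0.7778
r_{28} = n·r / (1 + (n − 1)·r) = 0.6222 / 0.8222 ≈ 0.7568

0.76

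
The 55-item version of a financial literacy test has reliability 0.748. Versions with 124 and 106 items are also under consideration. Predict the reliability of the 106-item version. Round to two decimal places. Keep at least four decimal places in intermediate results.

0.85

Only the ratio of lengths matters: n = 106/55 = 1.9273
r_{106} = n·r / (1 + (n − 1)·r) = 1.4416 / 1.6936 ≈ 0.8512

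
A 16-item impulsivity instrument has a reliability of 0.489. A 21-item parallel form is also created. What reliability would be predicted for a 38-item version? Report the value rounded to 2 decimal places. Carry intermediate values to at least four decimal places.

0.69

Only the ratio of lengths matters: n = 38/16 = 2.3750
r_{38} = n·r / (1 + (n − 1)·r) = 1.1614 / 1.6724 ≈ 0.6945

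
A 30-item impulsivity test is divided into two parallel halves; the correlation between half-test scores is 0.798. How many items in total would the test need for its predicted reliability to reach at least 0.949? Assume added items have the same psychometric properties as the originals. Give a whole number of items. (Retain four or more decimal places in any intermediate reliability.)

Corrected full-test reliability: r_full = 2 × 0.798 / (1 + 0.798) ≈ 0.8877
Solve Spearman-Brown for n: n = 0.949(1 − 0.8877) / [0.8877(1 − 0.949)] = 2.3540
Required items = 2.3540 × 30 = 70.62, so 71 items.

71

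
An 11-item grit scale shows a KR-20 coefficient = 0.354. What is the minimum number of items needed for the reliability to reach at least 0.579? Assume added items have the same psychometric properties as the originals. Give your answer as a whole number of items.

Rearranging the Spearman-Brown formula for n,
n = r*(1 − r) / [ r (1 − r*) ]
n = 0.579(1 − 0.354) / [0.354(1 − 0.579)]
n = 0.374034 / 0.149034 ≈ 2.5097
2.5097 × 11 = 27.61 → 28 items

28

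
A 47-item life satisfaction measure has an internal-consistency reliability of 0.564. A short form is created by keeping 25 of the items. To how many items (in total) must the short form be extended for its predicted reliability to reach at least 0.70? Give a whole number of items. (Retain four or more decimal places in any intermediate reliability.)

Short-form reliability: n = 25/47 = 0.5319; r_25 = n·r/(1+(n−1)r) ≈ 0.4076
Then solve for n' with r_old = 0.4076, r_target = 0.70: n' = 0.70(1 − 0.4076)/[0.4076(1 − 0.70)] = 3.3912
Total items = 3.3912 × 25 = 84.78, rounded up to 85.

85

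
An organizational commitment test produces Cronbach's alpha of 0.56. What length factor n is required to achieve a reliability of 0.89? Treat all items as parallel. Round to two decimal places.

6.36

Spearman-Brown solved for the length factor n:
n = r*(1 − r) / [ r (1 − r*) ]
n = [0.89 × 0.44] / [0.56 × 0.11]
  = 0.3916 / 0.0616 = 6.3571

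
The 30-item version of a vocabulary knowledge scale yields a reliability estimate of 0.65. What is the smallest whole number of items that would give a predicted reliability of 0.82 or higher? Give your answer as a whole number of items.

74

n = 0.82 × (1 − 0.65) / [ 0.65 × (1 − 0.82) ]
n = 0.2870 / 0.1170 ≈ 2.4530
So the test needs 2.4530 × 30 ≈ 73.59 items; rounding up, 74.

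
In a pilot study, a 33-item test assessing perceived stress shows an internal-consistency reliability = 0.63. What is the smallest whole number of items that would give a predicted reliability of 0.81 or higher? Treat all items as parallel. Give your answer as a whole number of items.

83

Spearman-Brown solved for the length factor n:
n = r*(1 − r) / [ r (1 − r*) ]
n = 0.81(1 − 0.63) / [0.63(1 − 0.81)]
  = 0.2997 / 0.1197 = 2.5038
So the test needs 2.5038 × 33 ≈ 82.63 items; rounding up, 83.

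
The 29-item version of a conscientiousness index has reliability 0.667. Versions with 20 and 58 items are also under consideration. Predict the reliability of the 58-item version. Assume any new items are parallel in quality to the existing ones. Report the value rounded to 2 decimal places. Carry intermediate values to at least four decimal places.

0.80

Only the ratio of lengths matters: n = 58/29 = 2.0000
r_{58} = n·r / (1 + (n − 1)·r) = 1.3340 / 1.6670 ≈ 0.8002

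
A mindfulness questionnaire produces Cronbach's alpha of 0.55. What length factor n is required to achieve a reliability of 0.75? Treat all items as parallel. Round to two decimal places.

Rearranging the Spearman-Brown formula for n,
n = r*(1 − r) / [ r (1 − r*) ]
n = [0.75 × 0.45] / [0.55 × 0.25]
  = 0.3375 / 0.1375 = 2.4545

2.45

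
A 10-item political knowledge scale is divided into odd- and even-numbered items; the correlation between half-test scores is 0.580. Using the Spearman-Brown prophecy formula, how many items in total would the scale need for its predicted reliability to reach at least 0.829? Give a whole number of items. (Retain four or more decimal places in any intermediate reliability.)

r_full = 2(0.580)/(1 + 0.580) = 0.7342
Solve Spearman-Brown for n: n = 0.829(1 − 0.7342) / [0.7342(1 − 0.829)] = 1.7551
Required items = 1.7551 × 10 = 17.55, so 18 items.

18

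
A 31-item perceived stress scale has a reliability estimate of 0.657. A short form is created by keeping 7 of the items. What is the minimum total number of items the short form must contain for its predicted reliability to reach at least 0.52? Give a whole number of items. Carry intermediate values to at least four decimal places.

18

Short-form reliability: n = 7/31 = 0.2258; r_7 = n·r/(1+(n−1)r) ≈ 0.3019
Then solve for n' with r_old = 0.3019, r_target = 0.52: n' = 0.52(1 − 0.3019)/[0.3019(1 − 0.52)] = 2.5051
Total items = 2.5051 × 7 = 17.54, rounded up to 18.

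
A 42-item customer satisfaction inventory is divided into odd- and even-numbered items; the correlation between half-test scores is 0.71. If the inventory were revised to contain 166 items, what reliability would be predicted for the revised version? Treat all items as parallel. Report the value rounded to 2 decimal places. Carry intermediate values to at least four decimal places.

First correct the split-half correlation to full-test reliability: r_full = 2 × 0.71 / (1 + 0.71) ≈ 0.8304
Then adjust to 166 items: n = 166/42 = 3.9524
r_new = n·r_full / (1 + (n − 1)·r_full) = 3.2821 / 3.4517 ≈ 0.9509

0.95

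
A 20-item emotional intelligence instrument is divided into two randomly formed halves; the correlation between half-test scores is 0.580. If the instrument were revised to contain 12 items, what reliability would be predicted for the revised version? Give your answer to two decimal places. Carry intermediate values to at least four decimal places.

First correct the split-half correlation to full-test reliability: r_full = 2 × 0.580 / (1 + 0.580) ≈ 0.7342
Then adjust to 12 items: n = 12/20 = 0.6000
r_new = n·r_full / (1 + (n − 1)·r_full) = 0.4405 / 0.7063 ≈ 0.6237

0.62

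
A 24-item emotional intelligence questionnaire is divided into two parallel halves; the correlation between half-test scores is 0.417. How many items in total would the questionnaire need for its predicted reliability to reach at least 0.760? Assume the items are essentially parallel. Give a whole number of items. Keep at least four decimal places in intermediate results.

r_full = 2(0.417)/(1 + 0.417) = 0.5886
n = r_tgt(1 − r_full) / [r_full(1 − r_tgt)] = 0.760 × 0.4114 / (0.5886 × 0.240) ≈ 2.2133
Required items = 2.2133 × 24 = 53.12, so 54 items.

54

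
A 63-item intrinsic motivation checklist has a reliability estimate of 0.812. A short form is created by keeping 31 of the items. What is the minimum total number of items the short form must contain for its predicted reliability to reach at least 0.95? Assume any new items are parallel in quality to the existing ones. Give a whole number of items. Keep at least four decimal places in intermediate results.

278

Short-form reliability: n = 31/63 = 0.4921; r_31 = n·r/(1+(n−1)r) ≈ 0.6800
Then solve for n' with r_old = 0.6800, r_target = 0.95: n' = 0.95(1 − 0.6800)/[0.6800(1 − 0.95)] = 8.9412
Items = 8.9412 × 31 ≈ 277.18 → 278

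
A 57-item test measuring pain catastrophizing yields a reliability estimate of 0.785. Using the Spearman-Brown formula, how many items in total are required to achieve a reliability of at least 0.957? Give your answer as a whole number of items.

n = 0.957 × (1 − 0.785) / [ 0.785 × (1 − 0.957) ]
n = 0.205755 / 0.033755 ≈ 6.0955
6.0955 × 57 = 347.44 → 348 items

348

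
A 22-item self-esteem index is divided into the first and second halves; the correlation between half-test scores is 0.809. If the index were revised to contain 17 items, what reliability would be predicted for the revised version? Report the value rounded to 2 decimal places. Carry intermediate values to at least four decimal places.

0.87

Full-test reliability from the split-half r: r_full = 2(0.809)/(1 + 0.809) = 0.8944
Length factor from 22 to 17 items: n = 17/22 = 0.7727
r_new = n·r_full / (1 + (n − 1)·r_full) = 0.6911 / 0.7967 ≈ 0.8675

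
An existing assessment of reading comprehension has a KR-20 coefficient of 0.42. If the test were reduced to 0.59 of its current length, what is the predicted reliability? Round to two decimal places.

r_new = 0.59·0.42 / [1 + (0.59 − 1)·0.42]
r_new = 0.2478 / 0.8278 ≈ 0.2993

0.30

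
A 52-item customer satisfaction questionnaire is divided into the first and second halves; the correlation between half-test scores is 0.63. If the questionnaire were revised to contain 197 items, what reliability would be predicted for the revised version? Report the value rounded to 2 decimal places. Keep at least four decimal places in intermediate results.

Spearman-Brown correction (n = 2): r_full = 2·0.63/(1 + 0.63) = 0.7730
Then adjust to 197 items: n = 197/52 = 3.7885
r_new = n·r_full / (1 + (n − 1)·r_full) = 2.9285 / 3.1555 ≈ 0.9281

0.93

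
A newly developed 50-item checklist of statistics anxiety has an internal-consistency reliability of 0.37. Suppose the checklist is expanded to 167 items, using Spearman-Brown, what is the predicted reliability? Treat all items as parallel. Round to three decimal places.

The new length is 167/50 = 3.34 times the old.
Spearman-Brown: r_new = n·r / (1 + (n − 1)·r)
r_new = (3.34 × 0.37) / (1 + (3.34 − 1) × 0.37)
     = 1.2358 / 1.8658 = 0.6623

0.662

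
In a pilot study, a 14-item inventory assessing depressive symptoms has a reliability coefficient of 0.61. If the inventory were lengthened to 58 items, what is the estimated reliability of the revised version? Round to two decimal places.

Length ratio n = 58/14 = 4.1429
By Spearman-Brown, r_new = n r / (1 + (n − 1) r).
r_new = 4.1429·0.61 / [1 + (4.1429 − 1)·0.61]
     = 2.5272 / 2.9172 = 0.8663

0.87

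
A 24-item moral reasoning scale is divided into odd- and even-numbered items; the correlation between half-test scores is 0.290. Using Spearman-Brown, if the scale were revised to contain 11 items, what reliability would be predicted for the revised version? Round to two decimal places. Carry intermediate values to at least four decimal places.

0.27

Spearman-Brown correction (n = 2): r_full = 2·0.290/(1 + 0.290) = 0.4496
Length factor from 24 to 11 items: n = 11/24 = 0.4583
r_new = n·r_full / (1 + (n − 1)·r_full) = 0.2061 / 0.7565 ≈ 0.2724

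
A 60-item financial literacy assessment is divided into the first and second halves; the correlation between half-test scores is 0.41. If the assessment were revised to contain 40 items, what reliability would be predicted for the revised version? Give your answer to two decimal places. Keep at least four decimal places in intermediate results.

First correct the split-half correlation to full-test reliability: r_full = 2 × 0.41 / (1 + 0.41) ≈ 0.5816
Then adjust to 40 items: n = 40/60 = 0.6667
r_new = n·r_full / (1 + (n − 1)·r_full) = 0.3878 / 0.8062 ≈ 0.4810

0.48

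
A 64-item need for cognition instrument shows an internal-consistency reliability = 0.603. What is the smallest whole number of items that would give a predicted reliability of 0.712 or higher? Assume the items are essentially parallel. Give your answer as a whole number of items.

Spearman-Brown solved for the length factor n:
n = r_target (1 − r_old) / [ r_old (1 − r_target) ]
n = 0.712 × (1 − 0.603) / [ 0.603 × (1 − 0.712) ]
n = 0.282664 / 0.173664 ≈ 1.6276
Items needed = n × 64 = 1.6276 × 64 ≈ 104.17 → round up to 105

105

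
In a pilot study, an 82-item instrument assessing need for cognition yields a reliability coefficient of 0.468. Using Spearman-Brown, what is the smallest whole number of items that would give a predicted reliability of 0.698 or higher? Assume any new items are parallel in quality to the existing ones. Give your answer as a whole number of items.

216

Invert Spearman-Brown to solve for n:
n = r_target (1 − r_old) / [ r_old (1 − r_target) ]
n = [0.698 × 0.532] / [0.468 × 0.302]
  = 0.371336 / 0.141336 = 2.6273
2.6273 × 82 = 215.44 → 216 items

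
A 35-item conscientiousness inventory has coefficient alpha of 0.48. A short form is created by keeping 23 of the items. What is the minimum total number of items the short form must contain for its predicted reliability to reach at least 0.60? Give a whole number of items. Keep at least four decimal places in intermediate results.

Short-form reliability: n = 23/35 = 0.6571; r_23 = n·r/(1+(n−1)r) ≈ 0.3775
Length factor from the short form to reach 0.60: n' = 0.60(1 − 0.3775) / [0.3775(1 − 0.60)] ≈ 2.4735
Total items = 2.4735 × 23 = 56.89, rounded up to 57.

57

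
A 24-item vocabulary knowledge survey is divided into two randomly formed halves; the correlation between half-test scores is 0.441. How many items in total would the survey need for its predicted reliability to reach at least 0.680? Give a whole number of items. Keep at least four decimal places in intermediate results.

33

Corrected full-test reliability: r_full = 2 × 0.441 / (1 + 0.441) ≈ 0.6121
Solve Spearman-Brown for n: n = 0.680(1 − 0.6121) / [0.6121(1 − 0.680)] = 1.3467
Items = 1.3467 × 24 ≈ 32.32 → 33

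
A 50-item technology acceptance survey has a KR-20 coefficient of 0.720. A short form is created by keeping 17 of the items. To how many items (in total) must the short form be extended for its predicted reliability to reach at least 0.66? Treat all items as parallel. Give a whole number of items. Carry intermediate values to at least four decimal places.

38

First, r for the 17-item form: n = 17/50 = 0.3400, so r_17 = 0.3400·0.720/(1 + (0.3400 − 1)·0.720) = 0.4665
Then solve for n' with r_old = 0.4665, r_target = 0.66: n' = 0.66(1 − 0.4665)/[0.4665(1 − 0.66)] = 2.2200
Items = 2.2200 × 17 ≈ 37.74 → 38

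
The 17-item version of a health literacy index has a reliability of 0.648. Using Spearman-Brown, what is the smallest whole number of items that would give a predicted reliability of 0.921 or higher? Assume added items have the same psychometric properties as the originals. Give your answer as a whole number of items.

108

Invert Spearman-Brown to solve for n:
n = r*(1 − r) / [ r (1 − r*) ]
n = [0.921 × 0.352] / [0.648 × 0.079]
n = 0.324192 / 0.051192 ≈ 6.3329
Items needed = n × 17 = 6.3329 × 17 ≈ 107.66 → round up to 108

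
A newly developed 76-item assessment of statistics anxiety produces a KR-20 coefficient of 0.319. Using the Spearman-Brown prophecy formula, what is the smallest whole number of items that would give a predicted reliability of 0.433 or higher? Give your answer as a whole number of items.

n = [0.433 × 0.681] / [0.319 × 0.567]
  = 0.294873 / 0.180873 = 1.6303
1.6303 × 76 = 123.90 → 124 items

124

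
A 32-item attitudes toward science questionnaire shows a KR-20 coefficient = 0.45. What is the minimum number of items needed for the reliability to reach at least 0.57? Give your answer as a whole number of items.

52

n = 0.57(1 − 0.45) / [0.45(1 − 0.57)]
  = 0.3135 / 0.1935 = 1.6202
1.6202 × 32 = 51.85 → 52 items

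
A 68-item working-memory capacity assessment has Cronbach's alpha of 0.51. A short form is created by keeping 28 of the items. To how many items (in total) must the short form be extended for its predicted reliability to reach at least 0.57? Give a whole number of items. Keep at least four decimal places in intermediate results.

Short-form reliability: n = 28/68 = 0.4118; r_28 = n·r/(1+(n−1)r) ≈ 0.3000
Then solve for n' with r_old = 0.3000, r_target = 0.57: n' = 0.57(1 − 0.3000)/[0.3000(1 − 0.57)] = 3.0930
Items = 3.0930 × 28 ≈ 86.60 → 87

87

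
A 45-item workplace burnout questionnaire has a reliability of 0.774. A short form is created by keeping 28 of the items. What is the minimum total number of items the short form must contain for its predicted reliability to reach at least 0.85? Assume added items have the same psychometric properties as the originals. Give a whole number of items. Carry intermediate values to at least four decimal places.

First, r for the 28-item form: n = 28/45 = 0.6222, so r_28 = 0.6222·0.774/(1 + (0.6222 − 1)·0.774) = 0.6806
Then solve for n' with r_old = 0.6806, r_target = 0.85: n' = 0.85(1 − 0.6806)/[0.6806(1 − 0.85)] = 2.6593
Total items = 2.6593 × 28 = 74.46, rounded up to 75.

75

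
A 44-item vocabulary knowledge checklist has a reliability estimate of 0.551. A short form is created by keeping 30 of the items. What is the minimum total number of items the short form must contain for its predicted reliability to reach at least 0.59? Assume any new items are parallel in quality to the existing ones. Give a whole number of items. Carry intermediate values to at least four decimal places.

First, r for the 30-item form: n = 30/44 = 0.6818, so r_30 = 0.6818·0.551/(1 + (0.6818 − 1)·0.551) = 0.4555
Length factor from the short form to reach 0.59: n' = 0.59(1 − 0.4555) / [0.4555(1 − 0.59)] ≈ 1.7202
Items = 1.7202 × 30 ≈ 51.61 → 52

52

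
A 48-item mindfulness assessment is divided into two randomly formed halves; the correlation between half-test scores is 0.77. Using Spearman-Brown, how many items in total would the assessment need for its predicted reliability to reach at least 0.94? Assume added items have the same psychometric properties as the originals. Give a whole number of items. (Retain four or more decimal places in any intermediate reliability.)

113

r_full = 2(0.77)/(1 + 0.77) = 0.8701
n = r_tgt(1 − r_full) / [r_full(1 − r_tgt)] = 0.94 × 0.1299 / (0.8701 × 0.06) ≈ 2.3389
Required items = 2.3389 × 48 = 112.27, so 113 items.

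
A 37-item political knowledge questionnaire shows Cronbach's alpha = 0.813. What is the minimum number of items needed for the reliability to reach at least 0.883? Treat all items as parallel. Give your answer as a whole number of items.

n = [0.883 × 0.187] / [0.813 × 0.117]
  = 0.165121 / 0.095121 = 1.7359
1.7359 × 37 = 64.23 → 65 items

65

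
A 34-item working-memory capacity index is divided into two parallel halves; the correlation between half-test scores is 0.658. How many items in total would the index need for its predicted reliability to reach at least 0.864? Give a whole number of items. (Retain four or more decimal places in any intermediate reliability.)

r_full = 2(0.658)/(1 + 0.658) = 0.7937
Solve Spearman-Brown for n: n = 0.864(1 − 0.7937) / [0.7937(1 − 0.864)] = 1.6513
Items = 1.6513 × 34 ≈ 56.14 → 57

57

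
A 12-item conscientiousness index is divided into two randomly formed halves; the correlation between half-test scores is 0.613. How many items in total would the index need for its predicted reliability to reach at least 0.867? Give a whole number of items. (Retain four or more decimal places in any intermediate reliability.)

r_full = 2(0.613)/(1 + 0.613) = 0.7601
n = r_tgt(1 − r_full) / [r_full(1 − r_tgt)] = 0.867 × 0.2399 / (0.7601 × 0.133) ≈ 2.0574
Items = 2.0574 × 12 ≈ 24.69 → 25

25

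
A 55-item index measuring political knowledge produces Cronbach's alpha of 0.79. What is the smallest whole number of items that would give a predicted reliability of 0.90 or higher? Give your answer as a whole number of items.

132

Spearman-Brown solved for the length factor n:
n = r*(1 − r) / [ r (1 − r*) ]
n = 0.90 × (1 − 0.79) / [ 0.79 × (1 − 0.90) ]
  = 0.1890 / 0.0790 = 2.3924
Items needed = n × 55 = 2.3924 × 55 ≈ 131.58 → round up to 132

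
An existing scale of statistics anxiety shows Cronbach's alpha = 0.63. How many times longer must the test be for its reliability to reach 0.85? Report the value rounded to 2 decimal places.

Invert Spearman-Brown to solve for n:
n = r*(1 − r) / [ r (1 − r*) ]
n = 0.85 × (1 − 0.63) / [ 0.63 × (1 − 0.85) ]
  = 0.3145 / 0.0945 = 3.3280

3.33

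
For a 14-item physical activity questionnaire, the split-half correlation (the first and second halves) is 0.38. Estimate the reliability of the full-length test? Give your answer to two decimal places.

0.55

r_full = 2r_hh / (1 + r_hh) = 2 × 0.38 / (1 + 0.38)
r_full = 0.7600 / 1.3800 ≈ 0.5507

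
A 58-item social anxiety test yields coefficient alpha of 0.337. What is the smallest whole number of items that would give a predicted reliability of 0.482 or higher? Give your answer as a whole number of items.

107

Invert Spearman-Brown to solve for n:
n = r*(1 − r) / [ r (1 − r*) ]
n = 0.482(1 − 0.337) / [0.337(1 − 0.482)]
n = 0.319566 / 0.174566 ≈ 1.8306
So the test needs 1.8306 × 58 ≈ 106.17 items; rounding up, 107.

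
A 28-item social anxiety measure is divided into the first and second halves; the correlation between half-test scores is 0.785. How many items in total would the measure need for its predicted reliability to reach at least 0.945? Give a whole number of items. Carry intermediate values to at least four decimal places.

r_full = 2(0.785)/(1 + 0.785) = 0.8796
Solve Spearman-Brown for n: n = 0.945(1 − 0.8796) / [0.8796(1 − 0.945)] = 2.3519
Required items = 2.3519 × 28 = 65.85, so 66 items.

66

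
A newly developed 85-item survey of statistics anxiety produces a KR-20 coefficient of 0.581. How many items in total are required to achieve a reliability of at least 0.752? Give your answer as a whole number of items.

186

Rearranging the Spearman-Brown formula for n,
n = r*(1 − r) / [ r (1 − r*) ]
n = 0.752 × (1 − 0.581) / [ 0.581 × (1 − 0.752) ]
  = 0.315088 / 0.144088 = 2.1868
Items needed = n × 85 = 2.1868 × 85 ≈ 185.88 → round up to 186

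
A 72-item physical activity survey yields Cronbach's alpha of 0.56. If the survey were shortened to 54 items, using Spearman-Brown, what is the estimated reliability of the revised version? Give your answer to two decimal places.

0.49

n = 54/72 = 0.75
r_new = 0.75·0.56 / [1 + (0.75 − 1)·0.56]
r_new = 0.4200 / 0.8600 ≈ 0.4884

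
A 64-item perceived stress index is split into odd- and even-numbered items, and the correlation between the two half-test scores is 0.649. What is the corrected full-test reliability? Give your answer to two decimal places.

0.79

The full test is twice the length of either half (n = 2).
r_full = 2(0.649) / (1 + 0.649)
r_full = 1.2980 / 1.6490 ≈ 0.7871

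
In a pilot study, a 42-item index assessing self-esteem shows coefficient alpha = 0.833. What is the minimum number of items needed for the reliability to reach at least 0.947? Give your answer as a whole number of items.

Spearman-Brown solved for the length factor n:
n = r*(1 − r) / [ r (1 − r*) ]
n = [0.947 × 0.167] / [0.833 × 0.053]
n = 0.158149 / 0.044149 ≈ 3.5822
Items needed = n × 42 = 3.5822 × 42 ≈ 150.45 → round up to 151

151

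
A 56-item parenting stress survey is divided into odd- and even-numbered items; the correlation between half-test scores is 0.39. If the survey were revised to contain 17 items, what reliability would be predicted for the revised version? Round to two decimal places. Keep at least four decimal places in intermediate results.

Full-test reliability from the split-half r: r_full = 2(0.39)/(1 + 0.39) = 0.5612
Then adjust to 17 items: n = 17/56 = 0.3036
r_new = n·r_full / (1 + (n − 1)·r_full) = 0.1704 / 0.6092 ≈ 0.2797

0.28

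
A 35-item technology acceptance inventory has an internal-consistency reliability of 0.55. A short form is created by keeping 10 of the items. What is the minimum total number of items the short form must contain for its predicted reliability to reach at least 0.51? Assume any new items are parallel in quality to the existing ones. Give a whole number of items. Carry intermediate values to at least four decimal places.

Short-form reliability: n = 10/35 = 0.2857; r_10 = n·r/(1+(n−1)r) ≈ 0.2588
Length factor from the short form to reach 0.51: n' = 0.51(1 − 0.2588) / [0.2588(1 − 0.51)] ≈ 2.9809
Total items = 2.9809 × 10 = 29.81, rounded up to 30.

30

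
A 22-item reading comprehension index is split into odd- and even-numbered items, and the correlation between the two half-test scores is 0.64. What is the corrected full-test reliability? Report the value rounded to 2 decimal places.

Each half is half the length of the full test, so the full test is n = 2 times a half.
r_full = 2(0.64) / (1 + 0.64)
r_full = 1.2800 / 1.6400 ≈ 0.7805

0.78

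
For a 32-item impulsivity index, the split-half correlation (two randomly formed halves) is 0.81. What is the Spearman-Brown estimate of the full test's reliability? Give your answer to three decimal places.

The full test is twice the length of either half (n = 2).
r_full = 2(0.81) / (1 + 0.81)
r_full = 1.6200 / 1.8100 ≈ 0.8950

0.895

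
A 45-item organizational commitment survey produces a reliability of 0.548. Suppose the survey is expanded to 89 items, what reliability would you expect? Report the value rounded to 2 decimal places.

0.71

Length ratio n = 89/45 = 1.9778
r_new = 1.9778·0.548 / [1 + (1.9778 − 1)·0.548]
r_new = 1.0838 / 1.5358 ≈ 0.7057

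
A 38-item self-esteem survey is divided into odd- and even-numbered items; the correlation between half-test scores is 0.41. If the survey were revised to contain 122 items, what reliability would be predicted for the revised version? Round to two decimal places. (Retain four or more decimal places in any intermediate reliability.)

0.82

First correct the split-half correlation to full-test reliability: r_full = 2 × 0.41 / (1 + 0.41) ≈ 0.5816
Length factor from 38 to 122 items: n = 122/38 = 3.2105
r_new = n·r_full / (1 + (n − 1)·r_full) = 1.8672 / 2.2856 ≈ 0.8169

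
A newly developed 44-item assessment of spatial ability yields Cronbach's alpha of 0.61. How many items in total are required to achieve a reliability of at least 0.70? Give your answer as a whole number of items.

n = [0.70 × 0.39] / [0.61 × 0.30]
  = 0.2730 / 0.1830 = 1.4918
1.4918 × 44 = 65.64 → 66 items

66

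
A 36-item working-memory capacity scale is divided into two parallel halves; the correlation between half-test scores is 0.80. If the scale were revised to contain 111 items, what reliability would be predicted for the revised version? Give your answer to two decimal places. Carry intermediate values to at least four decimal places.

Full-test reliability from the split-half r: r_full = 2(0.80)/(1 + 0.80) = 0.8889
Length factor from 36 to 111 items: n = 111/36 = 3.0833
r_new = n·r_full / (1 + (n − 1)·r_full) = 2.7407 / 2.8518 ≈ 0.9610

0.96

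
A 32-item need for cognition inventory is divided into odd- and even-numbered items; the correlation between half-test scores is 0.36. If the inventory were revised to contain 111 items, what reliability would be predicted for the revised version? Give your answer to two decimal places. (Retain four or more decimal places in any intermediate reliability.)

0.80

Spearman-Brown correction (n = 2): r_full = 2·0.36/(1 + 0.36) = 0.5294
Length factor from 32 to 111 items: n = 111/32 = 3.4688
r_new = n·r_full / (1 + (n − 1)·r_full) = 1.8364 / 2.3070 ≈ 0.7960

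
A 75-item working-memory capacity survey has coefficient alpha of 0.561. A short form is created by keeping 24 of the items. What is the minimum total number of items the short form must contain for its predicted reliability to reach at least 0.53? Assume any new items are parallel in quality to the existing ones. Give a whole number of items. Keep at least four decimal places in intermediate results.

67

Short-form reliability: n = 24/75 = 0.3200; r_24 = n·r/(1+(n−1)r) ≈ 0.2902
Length factor from the short form to reach 0.53: n' = 0.53(1 − 0.2902) / [0.2902(1 − 0.53)] ≈ 2.7581
Total items = 2.7581 × 24 = 66.19, rounded up to 67.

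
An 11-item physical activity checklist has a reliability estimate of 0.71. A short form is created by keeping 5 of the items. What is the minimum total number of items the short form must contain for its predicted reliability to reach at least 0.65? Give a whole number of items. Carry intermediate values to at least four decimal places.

9

First, r for the 5-item form: n = 5/11 = 0.4545, so r_5 = 0.4545·0.71/(1 + (0.4545 − 1)·0.71) = 0.5267
Length factor from the short form to reach 0.65: n' = 0.65(1 − 0.5267) / [0.5267(1 − 0.65)] ≈ 1.6689
Total items = 1.6689 × 5 = 8.34, rounded up to 9.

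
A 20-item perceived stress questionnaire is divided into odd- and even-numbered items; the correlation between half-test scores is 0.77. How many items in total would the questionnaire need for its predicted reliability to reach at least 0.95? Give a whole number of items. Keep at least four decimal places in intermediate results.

Corrected full-test reliability: r_full = 2 × 0.77 / (1 + 0.77) ≈ 0.8701
n = r_tgt(1 − r_full) / [r_full(1 − r_tgt)] = 0.95 × 0.1299 / (0.8701 × 0.05) ≈ 2.8366
Required items = 2.8366 × 20 = 56.73, so 57 items.

57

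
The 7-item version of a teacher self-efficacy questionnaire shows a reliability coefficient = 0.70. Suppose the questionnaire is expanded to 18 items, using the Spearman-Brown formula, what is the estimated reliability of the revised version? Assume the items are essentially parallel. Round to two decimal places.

Length ratio n = 18/7 = 2.5714
r_new = (2.5714 × 0.70) / (1 + (2.5714 − 1) × 0.70)
     = 1.8000 / 2.1000 = 0.8571

0.86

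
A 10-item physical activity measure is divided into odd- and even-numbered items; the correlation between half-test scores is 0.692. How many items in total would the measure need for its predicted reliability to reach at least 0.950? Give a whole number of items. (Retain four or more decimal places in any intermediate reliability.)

43

Corrected full-test reliability: r_full = 2 × 0.692 / (1 + 0.692) ≈ 0.8180
n = r_tgt(1 − r_full) / [r_full(1 − r_tgt)] = 0.950 × 0.1820 / (0.8180 × 0.050) ≈ 4.2274
Required items = 4.2274 × 10 = 42.27, so 43 items.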